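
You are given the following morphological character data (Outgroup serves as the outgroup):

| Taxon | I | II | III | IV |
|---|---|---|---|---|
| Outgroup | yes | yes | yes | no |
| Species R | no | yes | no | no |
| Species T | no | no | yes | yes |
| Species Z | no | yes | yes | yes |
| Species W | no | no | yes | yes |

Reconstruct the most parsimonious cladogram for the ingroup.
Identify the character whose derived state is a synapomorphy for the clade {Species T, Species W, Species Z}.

Character polarity is set by the outgroup: the derived state is whichever differs from the outgroup's state, so for I, II, III the derived state is 'no', and for the remaining characters it is 'yes'.
I (derived state 'no') is shared by all ingroup taxa — unites the whole ingroup.
II (derived state 'no') is shared by Species T and Species W — a synapomorphy uniting that clade.
III: derived state 'no' in Species R only — an autapomorphy, so it tells us nothing about relationships among taxa.
IV (derived state 'yes') is shared by Species T, Species W, and Species Z — a synapomorphy uniting that clade.
Most parsimonious ingroup topology: ((Species Z,(Species T,Species W)),Species R).
The clade {Species T, Species W, Species Z} is supported by IV: its derived state 'yes' occurs in exactly those taxa and in no other taxon (including the outgroup).

IV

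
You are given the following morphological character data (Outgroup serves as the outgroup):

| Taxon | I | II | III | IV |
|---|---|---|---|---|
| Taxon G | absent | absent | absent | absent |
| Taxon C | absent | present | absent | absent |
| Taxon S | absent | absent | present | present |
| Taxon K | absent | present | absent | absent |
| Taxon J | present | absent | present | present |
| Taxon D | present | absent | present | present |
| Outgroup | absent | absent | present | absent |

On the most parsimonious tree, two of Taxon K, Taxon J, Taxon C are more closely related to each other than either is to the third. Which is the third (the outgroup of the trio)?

Taxon J

Character polarity is set by the outgroup: the derived state is whichever differs from the outgroup's state, so for III the derived state is 'absent', and for the remaining characters it is 'present'.
I: derived state 'present' in Taxon D and Taxon J only — synapomorphy for {Taxon D, Taxon J}.
II: derived state 'present' in Taxon C and Taxon K only — synapomorphy for {Taxon C, Taxon K}.
III (derived state 'absent') is shared by Taxon C, Taxon G, and Taxon K — a synapomorphy uniting that clade.
IV (derived state 'present') is shared by Taxon D, Taxon J, and Taxon S — a synapomorphy uniting that clade.
Most parsimonious ingroup topology: (((Taxon D,Taxon J),Taxon S),((Taxon C,Taxon K),Taxon G)).
Taxon K and Taxon C share a more recent common ancestor with each other than either does with Taxon J, so Taxon J is the least closely related of the three.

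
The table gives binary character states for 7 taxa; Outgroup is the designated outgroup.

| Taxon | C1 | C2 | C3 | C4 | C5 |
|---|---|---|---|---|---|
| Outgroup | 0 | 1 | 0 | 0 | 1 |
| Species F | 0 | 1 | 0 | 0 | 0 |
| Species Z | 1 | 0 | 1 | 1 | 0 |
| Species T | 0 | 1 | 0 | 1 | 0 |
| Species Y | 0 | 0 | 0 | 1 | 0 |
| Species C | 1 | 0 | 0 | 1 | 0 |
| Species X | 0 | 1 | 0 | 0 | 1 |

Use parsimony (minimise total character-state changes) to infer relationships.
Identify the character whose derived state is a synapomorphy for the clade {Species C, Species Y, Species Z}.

C2

Character polarity is set by the outgroup: the derived state is whichever differs from the outgroup's state, so for C2, C5 the derived state is '0', and for the remaining characters it is '1'.
Only Species C and Species Z show the derived state '1' for C1, supporting them as a clade.
C2 (derived state '0') is shared by Species C, Species Y, and Species Z — a synapomorphy uniting that clade.
C3 (derived state '1') is unique to Species Z (autapomorphy; uninformative for grouping).
Only Species C, Species T, Species Y, and Species Z show the derived state '1' for C4, supporting them as a clade.
C5: derived state '0' in Species C, Species F, Species T, Species Y, and Species Z only — synapomorphy for {Species C, Species F, Species T, Species Y, Species Z}.
Most parsimonious ingroup topology: ((Species F,(((Species Z,Species C),Species Y),Species T)),Species X).
The clade {Species C, Species Y, Species Z} is supported by C2: its derived state '0' occurs in exactly those taxa and in no other taxon (including the outgroup).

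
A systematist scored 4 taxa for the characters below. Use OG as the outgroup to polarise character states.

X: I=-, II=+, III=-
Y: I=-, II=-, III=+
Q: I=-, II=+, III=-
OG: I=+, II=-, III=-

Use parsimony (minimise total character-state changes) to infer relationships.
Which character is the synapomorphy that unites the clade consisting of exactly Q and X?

II

Character polarity is set by the outgroup: the derived state is whichever differs from the outgroup's state, so for I the derived state is '-', and for the remaining characters it is '+'.
I (derived state '-') is shared by all ingroup taxa — unites the whole ingroup.
II: derived state '+' in Q and X only — synapomorphy for {Q, X}.
III (derived state '+') is unique to Y (autapomorphy; uninformative for grouping).
Most parsimonious ingroup topology: ((X,Q),Y).
The clade {Q, X} is supported by II: its derived state '+' occurs in exactly those taxa and in no other taxon (including the outgroup).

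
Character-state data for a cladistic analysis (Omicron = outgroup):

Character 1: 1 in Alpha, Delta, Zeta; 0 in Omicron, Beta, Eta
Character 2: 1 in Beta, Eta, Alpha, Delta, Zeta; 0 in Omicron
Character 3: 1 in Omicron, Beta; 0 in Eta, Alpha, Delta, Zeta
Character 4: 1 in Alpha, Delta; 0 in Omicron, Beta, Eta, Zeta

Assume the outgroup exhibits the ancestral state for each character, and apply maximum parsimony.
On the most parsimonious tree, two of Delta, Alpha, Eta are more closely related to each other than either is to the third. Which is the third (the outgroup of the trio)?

Character polarity is set by the outgroup: the derived state is whichever differs from the outgroup's state, so for Character 3 the derived state is '0', and for the remaining characters it is '1'.
Character 1: derived state '1' in Alpha, Delta, and Zeta only — synapomorphy for {Alpha, Delta, Zeta}.
All ingroup taxa share the derived state '1' for Character 2; it defines the ingroup but does not resolve relationships within it.
Character 3: derived state '0' in Alpha, Delta, Eta, and Zeta only — synapomorphy for {Alpha, Delta, Eta, Zeta}.
Only Alpha and Delta show the derived state '1' for Character 4, supporting them as a clade.
Most parsimonious ingroup topology: (Beta,(Eta,((Alpha,Delta),Zeta))).
Alpha and Delta share a more recent common ancestor with each other than either does with Eta, so Eta is the least closely related of the three.

Eta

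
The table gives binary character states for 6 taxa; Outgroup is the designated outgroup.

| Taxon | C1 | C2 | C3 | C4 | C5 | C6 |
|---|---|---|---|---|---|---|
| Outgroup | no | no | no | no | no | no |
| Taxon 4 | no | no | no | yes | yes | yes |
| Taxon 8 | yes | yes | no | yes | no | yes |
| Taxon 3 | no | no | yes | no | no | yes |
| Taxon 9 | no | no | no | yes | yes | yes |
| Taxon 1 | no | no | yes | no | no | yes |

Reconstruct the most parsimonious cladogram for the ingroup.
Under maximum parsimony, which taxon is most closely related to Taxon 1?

The outgroup has state 'no' for every character, so 'yes' is the derived state throughout.
C1 (derived state 'yes') is unique to Taxon 8 (autapomorphy; uninformative for grouping).
C2 (derived state 'yes') is unique to Taxon 8 (autapomorphy; uninformative for grouping).
C3: derived state 'yes' in Taxon 1 and Taxon 3 only — synapomorphy for {Taxon 1, Taxon 3}.
Only Taxon 4, Taxon 8, and Taxon 9 show the derived state 'yes' for C4, supporting them as a clade.
C5 (derived state 'yes') is shared by Taxon 4 and Taxon 9 — a synapomorphy uniting that clade.
All ingroup taxa share the derived state 'yes' for C6; it defines the ingroup but does not resolve relationships within it.
Most parsimonious ingroup topology: (((Taxon 4,Taxon 9),Taxon 8),(Taxon 3,Taxon 1)).
Taxon 1 and Taxon 3 form a cherry on this tree, so they are sister taxa.

Taxon 3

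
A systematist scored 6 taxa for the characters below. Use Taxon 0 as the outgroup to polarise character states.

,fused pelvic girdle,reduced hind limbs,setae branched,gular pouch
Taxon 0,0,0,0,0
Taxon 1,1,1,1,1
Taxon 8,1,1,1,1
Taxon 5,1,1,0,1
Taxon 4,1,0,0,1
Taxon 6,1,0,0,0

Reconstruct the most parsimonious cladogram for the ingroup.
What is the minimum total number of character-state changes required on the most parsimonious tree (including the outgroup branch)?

4

The outgroup has state '0' for every character, so '1' is the derived state throughout.
All ingroup taxa share the derived state '1' for fused pelvic girdle; it defines the ingroup but does not resolve relationships within it.
reduced hind limbs (derived state '1') is shared by Taxon 1, Taxon 5, and Taxon 8 — a synapomorphy uniting that clade.
setae branched (derived state '1') is shared by Taxon 1 and Taxon 8 — a synapomorphy uniting that clade.
gular pouch: derived state '1' in Taxon 1, Taxon 4, Taxon 5, and Taxon 8 only — synapomorphy for {Taxon 1, Taxon 4, Taxon 5, Taxon 8}.
Most parsimonious ingroup topology: ((((Taxon 1,Taxon 8),Taxon 5),Taxon 4),Taxon 6).
Changes per character on this tree: fused pelvic girdle: 1; reduced hind limbs: 1; setae branched: 1; gular pouch: 1.
Total = 4.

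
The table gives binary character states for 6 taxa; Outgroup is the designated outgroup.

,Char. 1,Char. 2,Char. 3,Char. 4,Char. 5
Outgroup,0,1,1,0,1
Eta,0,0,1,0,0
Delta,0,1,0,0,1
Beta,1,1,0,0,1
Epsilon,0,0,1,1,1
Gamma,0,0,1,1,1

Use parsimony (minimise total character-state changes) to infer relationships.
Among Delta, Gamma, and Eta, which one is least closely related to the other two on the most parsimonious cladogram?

Character polarity is set by the outgroup: the derived state is whichever differs from the outgroup's state, so for Char. 2, Char. 3, Char. 5 the derived state is '0', and for the remaining characters it is '1'.
Char. 1 (derived state '1') is unique to Beta (autapomorphy; uninformative for grouping).
Char. 2 (derived state '0') is shared by Epsilon, Eta, and Gamma — a synapomorphy uniting that clade.
Char. 3: derived state '0' in Beta and Delta only — synapomorphy for {Beta, Delta}.
Only Epsilon and Gamma show the derived state '1' for Char. 4, supporting them as a clade.
Char. 5: derived state '0' in Eta only — an autapomorphy, so it tells us nothing about relationships among taxa.
Most parsimonious ingroup topology: ((Eta,(Epsilon,Gamma)),(Delta,Beta)).
Gamma and Eta share a more recent common ancestor with each other than either does with Delta, so Delta is the least closely related of the three.

Delta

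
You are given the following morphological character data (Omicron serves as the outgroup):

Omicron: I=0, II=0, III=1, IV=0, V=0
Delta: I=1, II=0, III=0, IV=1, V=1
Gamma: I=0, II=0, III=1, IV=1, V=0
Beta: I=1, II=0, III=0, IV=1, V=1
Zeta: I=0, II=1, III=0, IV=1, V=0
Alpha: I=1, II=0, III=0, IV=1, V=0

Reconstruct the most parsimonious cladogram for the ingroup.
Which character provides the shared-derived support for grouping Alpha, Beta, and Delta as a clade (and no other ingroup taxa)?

Character polarity is set by the outgroup: the derived state is whichever differs from the outgroup's state, so for III the derived state is '0', and for the remaining characters it is '1'.
I: derived state '1' in Alpha, Beta, and Delta only — synapomorphy for {Alpha, Beta, Delta}.
II: derived state '1' in Zeta only — an autapomorphy, so it tells us nothing about relationships among taxa.
III: derived state '0' in Alpha, Beta, Delta, and Zeta only — synapomorphy for {Alpha, Beta, Delta, Zeta}.
All ingroup taxa share the derived state '1' for IV; it defines the ingroup but does not resolve relationships within it.
V (derived state '1') is shared by Beta and Delta — a synapomorphy uniting that clade.
Most parsimonious ingroup topology: ((((Delta,Beta),Alpha),Zeta),Gamma).
The clade {Alpha, Beta, Delta} is supported by I: its derived state '1' occurs in exactly those taxa and in no other taxon (including the outgroup).

I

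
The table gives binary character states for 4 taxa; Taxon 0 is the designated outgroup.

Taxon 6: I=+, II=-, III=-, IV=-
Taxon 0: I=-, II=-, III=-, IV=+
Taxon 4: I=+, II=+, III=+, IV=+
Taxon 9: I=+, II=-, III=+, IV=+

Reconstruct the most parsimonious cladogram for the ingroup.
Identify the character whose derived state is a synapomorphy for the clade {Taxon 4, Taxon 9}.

Character polarity is set by the outgroup: the derived state is whichever differs from the outgroup's state, so for IV the derived state is '-', and for the remaining characters it is '+'.
All ingroup taxa share the derived state '+' for I; it defines the ingroup but does not resolve relationships within it.
II (derived state '+') is unique to Taxon 4 (autapomorphy; uninformative for grouping).
III (derived state '+') is shared by Taxon 4 and Taxon 9 — a synapomorphy uniting that clade.
IV: derived state '-' in Taxon 6 only — an autapomorphy, so it tells us nothing about relationships among taxa.
Most parsimonious ingroup topology: ((Taxon 4,Taxon 9),Taxon 6).
The clade {Taxon 4, Taxon 9} is supported by III: its derived state '+' occurs in exactly those taxa and in no other taxon (including the outgroup).

III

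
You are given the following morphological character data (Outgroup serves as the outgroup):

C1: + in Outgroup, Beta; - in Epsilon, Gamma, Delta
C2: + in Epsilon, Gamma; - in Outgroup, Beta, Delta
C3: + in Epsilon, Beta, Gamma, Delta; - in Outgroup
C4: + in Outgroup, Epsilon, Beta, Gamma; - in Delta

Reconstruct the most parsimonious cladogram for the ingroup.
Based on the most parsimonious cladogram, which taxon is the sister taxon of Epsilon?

Character polarity is set by the outgroup: the derived state is whichever differs from the outgroup's state, so for C1, C4 the derived state is '-', and for the remaining characters it is '+'.
C1: derived state '-' in Delta, Epsilon, and Gamma only — synapomorphy for {Delta, Epsilon, Gamma}.
C2: derived state '+' in Epsilon and Gamma only — synapomorphy for {Epsilon, Gamma}.
All ingroup taxa share the derived state '+' for C3; it defines the ingroup but does not resolve relationships within it.
C4: derived state '-' in Delta only — an autapomorphy, so it tells us nothing about relationships among taxa.
Most parsimonious ingroup topology: (((Gamma,Epsilon),Delta),Beta).
Epsilon and Gamma form a cherry on this tree, so they are sister taxa.

Gamma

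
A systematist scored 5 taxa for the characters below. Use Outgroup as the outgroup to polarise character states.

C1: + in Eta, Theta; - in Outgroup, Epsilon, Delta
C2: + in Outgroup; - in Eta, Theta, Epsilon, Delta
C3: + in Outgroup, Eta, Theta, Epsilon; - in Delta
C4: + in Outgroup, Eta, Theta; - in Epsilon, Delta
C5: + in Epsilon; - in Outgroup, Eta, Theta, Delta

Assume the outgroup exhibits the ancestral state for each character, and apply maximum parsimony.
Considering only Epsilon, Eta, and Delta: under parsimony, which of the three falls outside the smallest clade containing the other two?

Character polarity is set by the outgroup: the derived state is whichever differs from the outgroup's state, so for C2, C3, C4 the derived state is '-', and for the remaining characters it is '+'.
C1: derived state '+' in Eta and Theta only — synapomorphy for {Eta, Theta}.
All ingroup taxa share the derived state '-' for C2; it defines the ingroup but does not resolve relationships within it.
C3 (derived state '-') is unique to Delta (autapomorphy; uninformative for grouping).
Only Delta and Epsilon show the derived state '-' for C4, supporting them as a clade.
C5: derived state '+' in Epsilon only — an autapomorphy, so it tells us nothing about relationships among taxa.
Most parsimonious ingroup topology: ((Delta,Epsilon),(Theta,Eta)).
Epsilon and Delta share a more recent common ancestor with each other than either does with Eta, so Eta is the least closely related of the three.

Eta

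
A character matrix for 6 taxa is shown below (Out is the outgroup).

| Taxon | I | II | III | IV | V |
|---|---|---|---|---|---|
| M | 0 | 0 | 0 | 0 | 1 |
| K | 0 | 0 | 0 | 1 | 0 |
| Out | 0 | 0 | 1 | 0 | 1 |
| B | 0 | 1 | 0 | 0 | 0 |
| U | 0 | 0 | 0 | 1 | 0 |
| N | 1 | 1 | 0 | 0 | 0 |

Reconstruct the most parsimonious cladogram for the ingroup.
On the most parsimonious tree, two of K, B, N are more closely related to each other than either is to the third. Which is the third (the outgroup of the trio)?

K

Character polarity is set by the outgroup: the derived state is whichever differs from the outgroup's state, so for III, V the derived state is '0', and for the remaining characters it is '1'.
I (derived state '1') is unique to N (autapomorphy; uninformative for grouping).
II (derived state '1') is shared by B and N — a synapomorphy uniting that clade.
All ingroup taxa share the derived state '0' for III; it defines the ingroup but does not resolve relationships within it.
IV (derived state '1') is shared by K and U — a synapomorphy uniting that clade.
V (derived state '0') is shared by B, K, N, and U — a synapomorphy uniting that clade.
Most parsimonious ingroup topology: (((N,B),(U,K)),M).
B and N share a more recent common ancestor with each other than either does with K, so K is the least closely related of the three.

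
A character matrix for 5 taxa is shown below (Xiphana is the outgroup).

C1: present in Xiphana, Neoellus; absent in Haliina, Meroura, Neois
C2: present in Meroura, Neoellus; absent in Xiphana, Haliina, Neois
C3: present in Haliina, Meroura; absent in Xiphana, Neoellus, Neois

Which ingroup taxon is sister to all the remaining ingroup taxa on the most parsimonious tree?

Neoellus

Character polarity is set by the outgroup: the derived state is whichever differs from the outgroup's state, so for C1 the derived state is 'absent', and for the remaining characters it is 'present'.
Only Haliina, Meroura, and Neois show the derived state 'absent' for C1, supporting them as a clade.
C2 (state 'present') occurs in Meroura and Neoellus but conflicts with the nesting implied by the other characters — most parsimoniously interpreted as homoplasy.
C3 (derived state 'present') is shared by Haliina and Meroura — a synapomorphy uniting that clade.
Most parsimonious ingroup topology: (((Haliina,Meroura),Neois),Neoellus).
Neoellus is sister to the clade containing all other ingroup taxa, so it is the earliest-diverging (most basal) ingroup lineage.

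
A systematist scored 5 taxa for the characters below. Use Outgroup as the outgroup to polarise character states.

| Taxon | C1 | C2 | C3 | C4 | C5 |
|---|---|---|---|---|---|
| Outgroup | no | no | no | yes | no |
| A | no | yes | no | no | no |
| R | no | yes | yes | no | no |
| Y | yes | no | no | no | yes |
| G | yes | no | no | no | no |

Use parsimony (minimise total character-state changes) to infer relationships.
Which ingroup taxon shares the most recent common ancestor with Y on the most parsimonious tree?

Character polarity is set by the outgroup: the derived state is whichever differs from the outgroup's state, so for C4 the derived state is 'no', and for the remaining characters it is 'yes'.
C1 (derived state 'yes') is shared by G and Y — a synapomorphy uniting that clade.
Only A and R show the derived state 'yes' for C2, supporting them as a clade.
C3 (derived state 'yes') is unique to R (autapomorphy; uninformative for grouping).
C4 (derived state 'no') is shared by all ingroup taxa — unites the whole ingroup.
C5 (derived state 'yes') is unique to Y (autapomorphy; uninformative for grouping).
Most parsimonious ingroup topology: ((A,R),(Y,G)).
Y and G form a cherry on this tree, so they are sister taxa.

G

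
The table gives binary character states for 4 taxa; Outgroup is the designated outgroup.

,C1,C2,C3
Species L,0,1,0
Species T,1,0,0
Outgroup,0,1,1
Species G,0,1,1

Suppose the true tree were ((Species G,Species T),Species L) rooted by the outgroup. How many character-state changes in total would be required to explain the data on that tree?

Map each character onto ((Species G,Species T),Species L) (rooted by Outgroup) and count the minimum state changes it requires (Fitch parsimony):
C1: 1; C2: 1; C3: 2.
Total tree length = 4.

4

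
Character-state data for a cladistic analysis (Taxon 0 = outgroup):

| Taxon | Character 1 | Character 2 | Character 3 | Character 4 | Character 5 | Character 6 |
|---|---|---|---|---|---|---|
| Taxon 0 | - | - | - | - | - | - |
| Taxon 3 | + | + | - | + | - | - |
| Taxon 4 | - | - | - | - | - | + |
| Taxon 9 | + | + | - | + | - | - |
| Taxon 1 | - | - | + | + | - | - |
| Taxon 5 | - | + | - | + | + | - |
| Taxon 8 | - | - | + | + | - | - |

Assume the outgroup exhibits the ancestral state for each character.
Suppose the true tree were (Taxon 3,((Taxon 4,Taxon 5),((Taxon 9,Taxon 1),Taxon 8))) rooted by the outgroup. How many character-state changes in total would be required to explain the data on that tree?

11

Map each character onto (Taxon 3,((Taxon 4,Taxon 5),((Taxon 9,Taxon 1),Taxon 8))) (rooted by Taxon 0) and count the minimum state changes it requires (Fitch parsimony):
Character 1: 2; Character 2: 3; Character 3: 2; Character 4: 2; Character 5: 1; Character 6: 1.
Total tree length = 11.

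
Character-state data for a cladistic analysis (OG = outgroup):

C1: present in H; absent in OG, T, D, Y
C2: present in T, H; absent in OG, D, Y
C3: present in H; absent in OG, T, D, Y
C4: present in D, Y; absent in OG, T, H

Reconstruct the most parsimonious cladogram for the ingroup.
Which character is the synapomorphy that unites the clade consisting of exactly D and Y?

The outgroup has state 'absent' for every character, so 'present' is the derived state throughout.
C1 (derived state 'present') is unique to H (autapomorphy; uninformative for grouping).
Only H and T show the derived state 'present' for C2, supporting them as a clade.
C3: derived state 'present' in H only — an autapomorphy, so it tells us nothing about relationships among taxa.
C4 (derived state 'present') is shared by D and Y — a synapomorphy uniting that clade.
Most parsimonious ingroup topology: ((Y,D),(H,T)).
The clade {D, Y} is supported by C4: its derived state 'present' occurs in exactly those taxa and in no other taxon (including the outgroup).

C4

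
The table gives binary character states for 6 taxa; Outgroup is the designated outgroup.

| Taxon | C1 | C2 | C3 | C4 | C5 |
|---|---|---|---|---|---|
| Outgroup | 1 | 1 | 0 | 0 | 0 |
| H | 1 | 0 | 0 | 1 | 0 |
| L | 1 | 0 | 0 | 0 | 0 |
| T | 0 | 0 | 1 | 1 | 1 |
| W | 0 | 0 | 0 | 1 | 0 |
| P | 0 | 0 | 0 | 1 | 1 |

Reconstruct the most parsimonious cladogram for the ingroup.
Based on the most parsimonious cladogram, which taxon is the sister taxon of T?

P

Character polarity is set by the outgroup: the derived state is whichever differs from the outgroup's state, so for C1, C2 the derived state is '0', and for the remaining characters it is '1'.
Only P, T, and W show the derived state '0' for C1, supporting them as a clade.
C2 (derived state '0') is shared by all ingroup taxa — unites the whole ingroup.
C3: derived state '1' in T only — an autapomorphy, so it tells us nothing about relationships among taxa.
Only H, P, T, and W show the derived state '1' for C4, supporting them as a clade.
C5 (derived state '1') is shared by P and T — a synapomorphy uniting that clade.
Most parsimonious ingroup topology: ((H,((T,P),W)),L).
T and P form a cherry on this tree, so they are sister taxa.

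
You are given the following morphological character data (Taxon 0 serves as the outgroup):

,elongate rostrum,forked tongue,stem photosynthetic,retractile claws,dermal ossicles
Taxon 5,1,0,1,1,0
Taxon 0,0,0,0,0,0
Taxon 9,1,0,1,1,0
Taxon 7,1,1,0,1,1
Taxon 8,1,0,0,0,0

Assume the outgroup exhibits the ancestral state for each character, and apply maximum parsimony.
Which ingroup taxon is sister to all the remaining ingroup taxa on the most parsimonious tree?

Taxon 8

The outgroup has state '0' for every character, so '1' is the derived state throughout.
elongate rostrum (derived state '1') is shared by all ingroup taxa — unites the whole ingroup.
forked tongue: derived state '1' in Taxon 7 only — an autapomorphy, so it tells us nothing about relationships among taxa.
stem photosynthetic: derived state '1' in Taxon 5 and Taxon 9 only — synapomorphy for {Taxon 5, Taxon 9}.
retractile claws: derived state '1' in Taxon 5, Taxon 7, and Taxon 9 only — synapomorphy for {Taxon 5, Taxon 7, Taxon 9}.
dermal ossicles (derived state '1') is unique to Taxon 7 (autapomorphy; uninformative for grouping).
Most parsimonious ingroup topology: (Taxon 8,(Taxon 7,(Taxon 5,Taxon 9))).
Taxon 8 is sister to the clade containing all other ingroup taxa, so it is the earliest-diverging (most basal) ingroup lineage.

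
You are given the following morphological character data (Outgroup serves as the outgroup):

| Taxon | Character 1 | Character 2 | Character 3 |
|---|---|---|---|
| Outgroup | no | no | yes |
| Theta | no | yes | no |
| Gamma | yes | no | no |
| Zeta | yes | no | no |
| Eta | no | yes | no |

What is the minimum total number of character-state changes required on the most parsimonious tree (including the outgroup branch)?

Character polarity is set by the outgroup: the derived state is whichever differs from the outgroup's state, so for Character 3 the derived state is 'no', and for the remaining characters it is 'yes'.
Character 1: derived state 'yes' in Gamma and Zeta only — synapomorphy for {Gamma, Zeta}.
Only Eta and Theta show the derived state 'yes' for Character 2, supporting them as a clade.
Character 3 (derived state 'no') is shared by all ingroup taxa — unites the whole ingroup.
Most parsimonious ingroup topology: ((Theta,Eta),(Gamma,Zeta)).
Changes per character on this tree: Character 1: 1; Character 2: 1; Character 3: 1.
Total = 3.

3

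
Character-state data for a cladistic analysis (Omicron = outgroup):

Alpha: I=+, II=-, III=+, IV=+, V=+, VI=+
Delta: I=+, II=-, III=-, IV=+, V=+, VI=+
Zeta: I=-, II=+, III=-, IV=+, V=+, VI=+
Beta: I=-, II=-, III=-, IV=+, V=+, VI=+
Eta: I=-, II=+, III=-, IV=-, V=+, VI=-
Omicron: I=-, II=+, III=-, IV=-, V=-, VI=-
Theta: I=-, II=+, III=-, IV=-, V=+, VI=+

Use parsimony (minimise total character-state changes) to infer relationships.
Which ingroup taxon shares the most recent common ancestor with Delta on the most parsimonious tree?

Alpha

Character polarity is set by the outgroup: the derived state is whichever differs from the outgroup's state, so for II the derived state is '-', and for the remaining characters it is '+'.
Only Alpha and Delta show the derived state '+' for I, supporting them as a clade.
II: derived state '-' in Alpha, Beta, and Delta only — synapomorphy for {Alpha, Beta, Delta}.
III: derived state '+' in Alpha only — an autapomorphy, so it tells us nothing about relationships among taxa.
IV: derived state '+' in Alpha, Beta, Delta, and Zeta only — synapomorphy for {Alpha, Beta, Delta, Zeta}.
All ingroup taxa share the derived state '+' for V; it defines the ingroup but does not resolve relationships within it.
VI (derived state '+') is shared by Alpha, Beta, Delta, Theta, and Zeta — a synapomorphy uniting that clade.
Most parsimonious ingroup topology: ((((Beta,(Delta,Alpha)),Zeta),Theta),Eta).
Delta and Alpha form a cherry on this tree, so they are sister taxa.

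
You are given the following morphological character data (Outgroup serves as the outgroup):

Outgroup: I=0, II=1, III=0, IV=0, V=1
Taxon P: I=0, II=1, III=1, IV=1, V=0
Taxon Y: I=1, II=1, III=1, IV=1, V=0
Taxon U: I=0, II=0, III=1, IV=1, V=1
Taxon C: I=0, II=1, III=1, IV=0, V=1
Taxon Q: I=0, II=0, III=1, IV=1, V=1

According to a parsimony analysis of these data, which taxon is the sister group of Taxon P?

Character polarity is set by the outgroup: the derived state is whichever differs from the outgroup's state, so for II, V the derived state is '0', and for the remaining characters it is '1'.
I: derived state '1' in Taxon Y only — an autapomorphy, so it tells us nothing about relationships among taxa.
Only Taxon Q and Taxon U show the derived state '0' for II, supporting them as a clade.
III (derived state '1') is shared by all ingroup taxa — unites the whole ingroup.
IV: derived state '1' in Taxon P, Taxon Q, Taxon U, and Taxon Y only — synapomorphy for {Taxon P, Taxon Q, Taxon U, Taxon Y}.
V: derived state '0' in Taxon P and Taxon Y only — synapomorphy for {Taxon P, Taxon Y}.
Most parsimonious ingroup topology: (Taxon C,((Taxon Q,Taxon U),(Taxon Y,Taxon P))).
Taxon P and Taxon Y form a cherry on this tree, so they are sister taxa.

Taxon Y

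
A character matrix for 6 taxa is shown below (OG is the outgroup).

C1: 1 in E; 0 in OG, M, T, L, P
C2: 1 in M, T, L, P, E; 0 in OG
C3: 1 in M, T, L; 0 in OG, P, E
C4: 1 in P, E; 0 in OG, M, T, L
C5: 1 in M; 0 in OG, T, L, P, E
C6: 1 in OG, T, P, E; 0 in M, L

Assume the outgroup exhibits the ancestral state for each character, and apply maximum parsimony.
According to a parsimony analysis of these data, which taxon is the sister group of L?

Character polarity is set by the outgroup: the derived state is whichever differs from the outgroup's state, so for C6 the derived state is '0', and for the remaining characters it is '1'.
C1: derived state '1' in E only — an autapomorphy, so it tells us nothing about relationships among taxa.
All ingroup taxa share the derived state '1' for C2; it defines the ingroup but does not resolve relationships within it.
Only L, M, and T show the derived state '1' for C3, supporting them as a clade.
C4: derived state '1' in E and P only — synapomorphy for {E, P}.
C5 (derived state '1') is unique to M (autapomorphy; uninformative for grouping).
C6: derived state '0' in L and M only — synapomorphy for {L, M}.
Most parsimonious ingroup topology: (((M,L),T),(P,E)).
L and M form a cherry on this tree, so they are sister taxa.

M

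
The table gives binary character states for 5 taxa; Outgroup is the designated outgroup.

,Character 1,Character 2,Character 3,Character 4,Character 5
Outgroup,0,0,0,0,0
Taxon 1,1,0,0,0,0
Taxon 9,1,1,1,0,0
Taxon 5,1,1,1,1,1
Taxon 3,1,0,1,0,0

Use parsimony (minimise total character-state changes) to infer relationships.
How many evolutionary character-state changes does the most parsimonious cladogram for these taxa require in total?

The outgroup has state '0' for every character, so '1' is the derived state throughout.
Character 1 (derived state '1') is shared by all ingroup taxa — unites the whole ingroup.
Character 2: derived state '1' in Taxon 5 and Taxon 9 only — synapomorphy for {Taxon 5, Taxon 9}.
Character 3: derived state '1' in Taxon 3, Taxon 5, and Taxon 9 only — synapomorphy for {Taxon 3, Taxon 5, Taxon 9}.
Character 4: derived state '1' in Taxon 5 only — an autapomorphy, so it tells us nothing about relationships among taxa.
Character 5 (derived state '1') is unique to Taxon 5 (autapomorphy; uninformative for grouping).
Most parsimonious ingroup topology: (Taxon 1,(Taxon 3,(Taxon 9,Taxon 5))).
Changes per character on this tree: Character 1: 1; Character 2: 1; Character 3: 1; Character 4: 1; Character 5: 1.
Total = 5.

5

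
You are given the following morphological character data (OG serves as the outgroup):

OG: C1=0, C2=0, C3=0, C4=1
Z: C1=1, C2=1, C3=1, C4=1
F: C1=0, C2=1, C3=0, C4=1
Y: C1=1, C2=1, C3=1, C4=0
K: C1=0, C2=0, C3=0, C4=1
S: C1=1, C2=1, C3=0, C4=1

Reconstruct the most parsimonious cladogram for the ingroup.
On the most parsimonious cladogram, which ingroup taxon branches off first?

Character polarity is set by the outgroup: the derived state is whichever differs from the outgroup's state, so for C4 the derived state is '0', and for the remaining characters it is '1'.
C1: derived state '1' in S, Y, and Z only — synapomorphy for {S, Y, Z}.
Only F, S, Y, and Z show the derived state '1' for C2, supporting them as a clade.
C3 (derived state '1') is shared by Y and Z — a synapomorphy uniting that clade.
C4: derived state '0' in Y only — an autapomorphy, so it tells us nothing about relationships among taxa.
Most parsimonious ingroup topology: ((((Z,Y),S),F),K).
K is sister to the clade containing all other ingroup taxa, so it is the earliest-diverging (most basal) ingroup lineage.

K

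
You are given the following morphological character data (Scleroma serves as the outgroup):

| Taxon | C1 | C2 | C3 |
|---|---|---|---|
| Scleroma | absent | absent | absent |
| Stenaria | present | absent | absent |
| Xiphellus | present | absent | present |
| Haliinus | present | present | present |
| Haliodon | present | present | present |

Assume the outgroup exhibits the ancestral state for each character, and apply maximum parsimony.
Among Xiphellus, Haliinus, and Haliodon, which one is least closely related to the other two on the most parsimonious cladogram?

The outgroup has state 'absent' for every character, so 'present' is the derived state throughout.
All ingroup taxa share the derived state 'present' for C1; it defines the ingroup but does not resolve relationships within it.
Only Haliinus and Haliodon show the derived state 'present' for C2, supporting them as a clade.
C3: derived state 'present' in Haliinus, Haliodon, and Xiphellus only — synapomorphy for {Haliinus, Haliodon, Xiphellus}.
Most parsimonious ingroup topology: (Stenaria,(Xiphellus,(Haliinus,Haliodon))).
Haliodon and Haliinus share a more recent common ancestor with each other than either does with Xiphellus, so Xiphellus is the least closely related of the three.

Xiphellus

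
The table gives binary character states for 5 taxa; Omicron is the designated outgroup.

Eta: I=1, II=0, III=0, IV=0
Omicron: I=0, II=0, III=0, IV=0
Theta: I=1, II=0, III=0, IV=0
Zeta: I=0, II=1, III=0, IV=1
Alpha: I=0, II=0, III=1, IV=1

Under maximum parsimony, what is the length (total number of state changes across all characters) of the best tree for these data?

The outgroup has state '0' for every character, so '1' is the derived state throughout.
Only Eta and Theta show the derived state '1' for I, supporting them as a clade.
II: derived state '1' in Zeta only — an autapomorphy, so it tells us nothing about relationships among taxa.
III: derived state '1' in Alpha only — an autapomorphy, so it tells us nothing about relationships among taxa.
Only Alpha and Zeta show the derived state '1' for IV, supporting them as a clade.
Most parsimonious ingroup topology: ((Theta,Eta),(Zeta,Alpha)).
Changes per character on this tree: I: 1; II: 1; III: 1; IV: 1.
Total = 4.

4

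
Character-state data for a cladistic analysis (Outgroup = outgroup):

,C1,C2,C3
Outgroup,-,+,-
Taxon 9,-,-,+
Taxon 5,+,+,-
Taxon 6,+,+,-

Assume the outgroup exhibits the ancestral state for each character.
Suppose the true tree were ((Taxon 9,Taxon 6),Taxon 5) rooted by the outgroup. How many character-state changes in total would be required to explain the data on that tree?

4

Map each character onto ((Taxon 9,Taxon 6),Taxon 5) (rooted by Outgroup) and count the minimum state changes it requires (Fitch parsimony):
C1: 2; C2: 1; C3: 1.
Total tree length = 4.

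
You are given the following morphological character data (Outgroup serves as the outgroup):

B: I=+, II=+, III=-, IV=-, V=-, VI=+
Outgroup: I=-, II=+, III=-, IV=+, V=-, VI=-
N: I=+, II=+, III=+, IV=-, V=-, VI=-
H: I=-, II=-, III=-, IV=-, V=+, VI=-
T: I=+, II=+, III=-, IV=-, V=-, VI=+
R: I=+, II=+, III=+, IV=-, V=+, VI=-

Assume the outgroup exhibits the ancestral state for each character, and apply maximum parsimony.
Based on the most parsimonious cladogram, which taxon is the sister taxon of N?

R

Character polarity is set by the outgroup: the derived state is whichever differs from the outgroup's state, so for II, IV the derived state is '-', and for the remaining characters it is '+'.
I (derived state '+') is shared by B, N, R, and T — a synapomorphy uniting that clade.
II: derived state '-' in H only — an autapomorphy, so it tells us nothing about relationships among taxa.
Only N and R show the derived state '+' for III, supporting them as a clade.
IV (derived state '-') is shared by all ingroup taxa — unites the whole ingroup.
V groups H and R, which is incompatible with the clades supported by the remaining characters; treating it as convergent (homoplasy) costs fewer steps than any alternative tree.
VI (derived state '+') is shared by B and T — a synapomorphy uniting that clade.
Most parsimonious ingroup topology: (((N,R),(T,B)),H).
N and R form a cherry on this tree, so they are sister taxa.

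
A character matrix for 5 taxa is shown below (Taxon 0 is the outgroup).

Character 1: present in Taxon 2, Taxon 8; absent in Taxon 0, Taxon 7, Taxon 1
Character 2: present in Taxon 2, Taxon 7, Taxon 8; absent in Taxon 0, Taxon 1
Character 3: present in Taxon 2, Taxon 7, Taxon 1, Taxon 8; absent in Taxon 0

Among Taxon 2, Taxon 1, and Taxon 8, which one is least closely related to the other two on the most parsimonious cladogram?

Taxon 1

The outgroup has state 'absent' for every character, so 'present' is the derived state throughout.
Character 1: derived state 'present' in Taxon 2 and Taxon 8 only — synapomorphy for {Taxon 2, Taxon 8}.
Character 2 (derived state 'present') is shared by Taxon 2, Taxon 7, and Taxon 8 — a synapomorphy uniting that clade.
All ingroup taxa share the derived state 'present' for Character 3; it defines the ingroup but does not resolve relationships within it.
Most parsimonious ingroup topology: (((Taxon 2,Taxon 8),Taxon 7),Taxon 1).
Taxon 2 and Taxon 8 share a more recent common ancestor with each other than either does with Taxon 1, so Taxon 1 is the least closely related of the three.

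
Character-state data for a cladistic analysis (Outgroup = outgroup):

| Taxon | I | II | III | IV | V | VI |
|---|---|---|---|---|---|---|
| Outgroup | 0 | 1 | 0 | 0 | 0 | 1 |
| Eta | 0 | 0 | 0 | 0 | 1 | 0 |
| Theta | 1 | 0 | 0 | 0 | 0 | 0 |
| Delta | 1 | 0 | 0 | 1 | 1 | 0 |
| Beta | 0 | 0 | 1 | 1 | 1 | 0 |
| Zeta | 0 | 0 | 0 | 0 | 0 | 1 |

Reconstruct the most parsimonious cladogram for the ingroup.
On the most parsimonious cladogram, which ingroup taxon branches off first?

Character polarity is set by the outgroup: the derived state is whichever differs from the outgroup's state, so for II, VI the derived state is '0', and for the remaining characters it is '1'.
I groups Delta and Theta, which is incompatible with the clades supported by the remaining characters; treating it as convergent (homoplasy) costs fewer steps than any alternative tree.
All ingroup taxa share the derived state '0' for II; it defines the ingroup but does not resolve relationships within it.
III: derived state '1' in Beta only — an autapomorphy, so it tells us nothing about relationships among taxa.
IV (derived state '1') is shared by Beta and Delta — a synapomorphy uniting that clade.
V: derived state '1' in Beta, Delta, and Eta only — synapomorphy for {Beta, Delta, Eta}.
VI: derived state '0' in Beta, Delta, Eta, and Theta only — synapomorphy for {Beta, Delta, Eta, Theta}.
Most parsimonious ingroup topology: (((Eta,(Delta,Beta)),Theta),Zeta).
Zeta is sister to the clade containing all other ingroup taxa, so it is the earliest-diverging (most basal) ingroup lineage.

Zeta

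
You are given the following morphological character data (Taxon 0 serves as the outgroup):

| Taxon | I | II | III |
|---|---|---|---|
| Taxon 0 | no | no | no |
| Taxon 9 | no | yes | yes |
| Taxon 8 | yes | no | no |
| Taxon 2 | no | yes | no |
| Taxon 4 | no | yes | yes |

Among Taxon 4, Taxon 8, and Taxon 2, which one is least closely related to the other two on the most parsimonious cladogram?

The outgroup has state 'no' for every character, so 'yes' is the derived state throughout.
I (derived state 'yes') is unique to Taxon 8 (autapomorphy; uninformative for grouping).
II (derived state 'yes') is shared by Taxon 2, Taxon 4, and Taxon 9 — a synapomorphy uniting that clade.
III (derived state 'yes') is shared by Taxon 4 and Taxon 9 — a synapomorphy uniting that clade.
Most parsimonious ingroup topology: (Taxon 8,((Taxon 4,Taxon 9),Taxon 2)).
Taxon 4 and Taxon 2 share a more recent common ancestor with each other than either does with Taxon 8, so Taxon 8 is the least closely related of the three.

Taxon 8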